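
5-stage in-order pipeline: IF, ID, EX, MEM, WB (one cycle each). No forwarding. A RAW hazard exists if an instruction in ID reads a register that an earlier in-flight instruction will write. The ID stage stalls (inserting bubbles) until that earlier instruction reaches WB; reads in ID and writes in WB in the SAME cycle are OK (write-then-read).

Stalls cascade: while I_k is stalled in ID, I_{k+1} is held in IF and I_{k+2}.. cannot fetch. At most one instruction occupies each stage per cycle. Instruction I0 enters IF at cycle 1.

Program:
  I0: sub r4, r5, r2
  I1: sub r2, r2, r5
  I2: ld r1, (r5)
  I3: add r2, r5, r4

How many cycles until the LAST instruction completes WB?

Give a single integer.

I0 sub r4 <- r5,r2: IF@1 ID@2 stall=0 (-) EX@3 MEM@4 WB@5
I1 sub r2 <- r2,r5: IF@2 ID@3 stall=0 (-) EX@4 MEM@5 WB@6
I2 ld r1 <- r5: IF@3 ID@4 stall=0 (-) EX@5 MEM@6 WB@7
I3 add r2 <- r5,r4: IF@4 ID@5 stall=0 (-) EX@6 MEM@7 WB@8

Answer: 8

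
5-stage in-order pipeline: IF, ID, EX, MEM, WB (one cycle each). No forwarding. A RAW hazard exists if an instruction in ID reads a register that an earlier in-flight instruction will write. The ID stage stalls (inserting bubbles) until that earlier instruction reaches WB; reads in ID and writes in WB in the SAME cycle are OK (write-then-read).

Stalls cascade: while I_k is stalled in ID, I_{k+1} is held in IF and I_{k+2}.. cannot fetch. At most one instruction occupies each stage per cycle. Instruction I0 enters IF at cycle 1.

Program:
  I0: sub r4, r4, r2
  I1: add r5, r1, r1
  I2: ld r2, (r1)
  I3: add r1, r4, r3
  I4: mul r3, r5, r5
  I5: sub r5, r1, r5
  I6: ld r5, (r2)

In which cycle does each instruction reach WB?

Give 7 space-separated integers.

I0 sub r4 <- r4,r2: IF@1 ID@2 stall=0 (-) EX@3 MEM@4 WB@5
I1 add r5 <- r1,r1: IF@2 ID@3 stall=0 (-) EX@4 MEM@5 WB@6
I2 ld r2 <- r1: IF@3 ID@4 stall=0 (-) EX@5 MEM@6 WB@7
I3 add r1 <- r4,r3: IF@4 ID@5 stall=0 (-) EX@6 MEM@7 WB@8
I4 mul r3 <- r5,r5: IF@5 ID@6 stall=0 (-) EX@7 MEM@8 WB@9
I5 sub r5 <- r1,r5: IF@6 ID@7 stall=1 (RAW on I3.r1 (WB@8)) EX@9 MEM@10 WB@11
I6 ld r5 <- r2: IF@7 ID@9 stall=0 (-) EX@10 MEM@11 WB@12

Answer: 5 6 7 8 9 11 12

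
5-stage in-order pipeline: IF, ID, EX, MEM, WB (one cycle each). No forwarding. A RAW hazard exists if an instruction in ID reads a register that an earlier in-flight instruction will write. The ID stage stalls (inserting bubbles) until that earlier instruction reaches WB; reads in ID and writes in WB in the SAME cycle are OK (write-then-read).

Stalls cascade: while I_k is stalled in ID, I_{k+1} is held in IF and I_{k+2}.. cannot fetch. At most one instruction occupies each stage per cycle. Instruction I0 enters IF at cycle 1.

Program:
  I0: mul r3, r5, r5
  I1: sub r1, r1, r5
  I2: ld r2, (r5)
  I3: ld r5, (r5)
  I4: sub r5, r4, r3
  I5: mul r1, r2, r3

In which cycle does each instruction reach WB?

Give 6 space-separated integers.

I0 mul r3 <- r5,r5: IF@1 ID@2 stall=0 (-) EX@3 MEM@4 WB@5
I1 sub r1 <- r1,r5: IF@2 ID@3 stall=0 (-) EX@4 MEM@5 WB@6
I2 ld r2 <- r5: IF@3 ID@4 stall=0 (-) EX@5 MEM@6 WB@7
I3 ld r5 <- r5: IF@4 ID@5 stall=0 (-) EX@6 MEM@7 WB@8
I4 sub r5 <- r4,r3: IF@5 ID@6 stall=0 (-) EX@7 MEM@8 WB@9
I5 mul r1 <- r2,r3: IF@6 ID@7 stall=0 (-) EX@8 MEM@9 WB@10

Answer: 5 6 7 8 9 10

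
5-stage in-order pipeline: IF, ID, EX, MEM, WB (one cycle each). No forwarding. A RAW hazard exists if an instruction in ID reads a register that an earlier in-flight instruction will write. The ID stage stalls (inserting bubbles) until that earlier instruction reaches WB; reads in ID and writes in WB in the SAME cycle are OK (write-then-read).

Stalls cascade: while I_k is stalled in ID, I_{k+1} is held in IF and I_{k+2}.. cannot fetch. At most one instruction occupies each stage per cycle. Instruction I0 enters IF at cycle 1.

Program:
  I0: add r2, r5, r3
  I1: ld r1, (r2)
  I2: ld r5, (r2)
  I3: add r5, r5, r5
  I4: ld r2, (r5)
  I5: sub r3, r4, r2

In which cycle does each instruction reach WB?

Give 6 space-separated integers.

Answer: 5 8 9 12 15 18

Derivation:
I0 add r2 <- r5,r3: IF@1 ID@2 stall=0 (-) EX@3 MEM@4 WB@5
I1 ld r1 <- r2: IF@2 ID@3 stall=2 (RAW on I0.r2 (WB@5)) EX@6 MEM@7 WB@8
I2 ld r5 <- r2: IF@3 ID@6 stall=0 (-) EX@7 MEM@8 WB@9
I3 add r5 <- r5,r5: IF@6 ID@7 stall=2 (RAW on I2.r5 (WB@9)) EX@10 MEM@11 WB@12
I4 ld r2 <- r5: IF@7 ID@10 stall=2 (RAW on I3.r5 (WB@12)) EX@13 MEM@14 WB@15
I5 sub r3 <- r4,r2: IF@10 ID@13 stall=2 (RAW on I4.r2 (WB@15)) EX@16 MEM@17 WB@18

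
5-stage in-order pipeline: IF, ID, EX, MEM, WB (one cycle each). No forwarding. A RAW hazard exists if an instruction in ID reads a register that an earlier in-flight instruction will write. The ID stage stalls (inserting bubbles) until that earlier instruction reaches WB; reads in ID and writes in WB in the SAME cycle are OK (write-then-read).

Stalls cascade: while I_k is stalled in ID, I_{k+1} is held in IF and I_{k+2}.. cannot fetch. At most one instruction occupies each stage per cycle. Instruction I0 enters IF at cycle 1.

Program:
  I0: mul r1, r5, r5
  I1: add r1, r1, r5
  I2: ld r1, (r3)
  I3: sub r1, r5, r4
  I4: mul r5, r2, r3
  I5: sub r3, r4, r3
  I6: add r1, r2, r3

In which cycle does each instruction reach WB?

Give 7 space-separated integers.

Answer: 5 8 9 10 11 12 15

Derivation:
I0 mul r1 <- r5,r5: IF@1 ID@2 stall=0 (-) EX@3 MEM@4 WB@5
I1 add r1 <- r1,r5: IF@2 ID@3 stall=2 (RAW on I0.r1 (WB@5)) EX@6 MEM@7 WB@8
I2 ld r1 <- r3: IF@3 ID@6 stall=0 (-) EX@7 MEM@8 WB@9
I3 sub r1 <- r5,r4: IF@6 ID@7 stall=0 (-) EX@8 MEM@9 WB@10
I4 mul r5 <- r2,r3: IF@7 ID@8 stall=0 (-) EX@9 MEM@10 WB@11
I5 sub r3 <- r4,r3: IF@8 ID@9 stall=0 (-) EX@10 MEM@11 WB@12
I6 add r1 <- r2,r3: IF@9 ID@10 stall=2 (RAW on I5.r3 (WB@12)) EX@13 MEM@14 WB@15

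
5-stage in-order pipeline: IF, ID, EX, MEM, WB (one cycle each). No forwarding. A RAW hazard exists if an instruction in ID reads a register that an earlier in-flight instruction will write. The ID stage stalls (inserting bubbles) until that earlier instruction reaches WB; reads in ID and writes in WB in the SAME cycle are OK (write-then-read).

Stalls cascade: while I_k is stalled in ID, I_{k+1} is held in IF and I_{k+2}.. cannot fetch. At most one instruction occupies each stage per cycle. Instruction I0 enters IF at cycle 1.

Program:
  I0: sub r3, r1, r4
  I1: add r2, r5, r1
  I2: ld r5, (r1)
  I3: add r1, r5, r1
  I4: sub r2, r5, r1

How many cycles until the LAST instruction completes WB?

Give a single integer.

Answer: 13

Derivation:
I0 sub r3 <- r1,r4: IF@1 ID@2 stall=0 (-) EX@3 MEM@4 WB@5
I1 add r2 <- r5,r1: IF@2 ID@3 stall=0 (-) EX@4 MEM@5 WB@6
I2 ld r5 <- r1: IF@3 ID@4 stall=0 (-) EX@5 MEM@6 WB@7
I3 add r1 <- r5,r1: IF@4 ID@5 stall=2 (RAW on I2.r5 (WB@7)) EX@8 MEM@9 WB@10
I4 sub r2 <- r5,r1: IF@5 ID@8 stall=2 (RAW on I3.r1 (WB@10)) EX@11 MEM@12 WB@13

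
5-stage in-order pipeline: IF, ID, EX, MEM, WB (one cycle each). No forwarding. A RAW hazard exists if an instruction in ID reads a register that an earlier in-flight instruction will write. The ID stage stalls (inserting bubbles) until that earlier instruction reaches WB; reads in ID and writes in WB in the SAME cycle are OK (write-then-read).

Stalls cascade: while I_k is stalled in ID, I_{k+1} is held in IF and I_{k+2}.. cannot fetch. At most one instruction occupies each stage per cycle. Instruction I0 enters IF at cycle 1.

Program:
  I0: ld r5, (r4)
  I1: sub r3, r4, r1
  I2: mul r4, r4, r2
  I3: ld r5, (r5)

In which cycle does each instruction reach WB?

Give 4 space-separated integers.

I0 ld r5 <- r4: IF@1 ID@2 stall=0 (-) EX@3 MEM@4 WB@5
I1 sub r3 <- r4,r1: IF@2 ID@3 stall=0 (-) EX@4 MEM@5 WB@6
I2 mul r4 <- r4,r2: IF@3 ID@4 stall=0 (-) EX@5 MEM@6 WB@7
I3 ld r5 <- r5: IF@4 ID@5 stall=0 (-) EX@6 MEM@7 WB@8

Answer: 5 6 7 8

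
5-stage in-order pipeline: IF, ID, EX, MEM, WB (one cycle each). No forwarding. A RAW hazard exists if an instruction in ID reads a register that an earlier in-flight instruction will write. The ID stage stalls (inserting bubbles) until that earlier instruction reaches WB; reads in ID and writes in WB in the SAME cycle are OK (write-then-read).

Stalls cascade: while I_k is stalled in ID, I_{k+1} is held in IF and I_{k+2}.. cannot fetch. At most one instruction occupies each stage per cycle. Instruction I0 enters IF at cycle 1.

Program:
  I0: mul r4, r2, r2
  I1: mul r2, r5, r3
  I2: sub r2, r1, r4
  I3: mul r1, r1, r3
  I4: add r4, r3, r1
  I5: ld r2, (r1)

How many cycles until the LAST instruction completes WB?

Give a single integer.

Answer: 13

Derivation:
I0 mul r4 <- r2,r2: IF@1 ID@2 stall=0 (-) EX@3 MEM@4 WB@5
I1 mul r2 <- r5,r3: IF@2 ID@3 stall=0 (-) EX@4 MEM@5 WB@6
I2 sub r2 <- r1,r4: IF@3 ID@4 stall=1 (RAW on I0.r4 (WB@5)) EX@6 MEM@7 WB@8
I3 mul r1 <- r1,r3: IF@4 ID@6 stall=0 (-) EX@7 MEM@8 WB@9
I4 add r4 <- r3,r1: IF@6 ID@7 stall=2 (RAW on I3.r1 (WB@9)) EX@10 MEM@11 WB@12
I5 ld r2 <- r1: IF@7 ID@10 stall=0 (-) EX@11 MEM@12 WB@13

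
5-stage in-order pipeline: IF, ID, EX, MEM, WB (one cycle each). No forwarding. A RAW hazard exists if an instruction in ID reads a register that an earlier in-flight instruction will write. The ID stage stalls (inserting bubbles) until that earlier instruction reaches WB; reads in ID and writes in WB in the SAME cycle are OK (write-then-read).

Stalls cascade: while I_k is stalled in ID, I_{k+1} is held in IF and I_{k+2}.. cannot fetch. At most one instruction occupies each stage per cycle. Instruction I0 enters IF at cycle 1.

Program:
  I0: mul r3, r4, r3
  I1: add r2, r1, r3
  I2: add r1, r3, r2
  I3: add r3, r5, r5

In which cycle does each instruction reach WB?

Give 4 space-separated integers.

Answer: 5 8 11 12

Derivation:
I0 mul r3 <- r4,r3: IF@1 ID@2 stall=0 (-) EX@3 MEM@4 WB@5
I1 add r2 <- r1,r3: IF@2 ID@3 stall=2 (RAW on I0.r3 (WB@5)) EX@6 MEM@7 WB@8
I2 add r1 <- r3,r2: IF@3 ID@6 stall=2 (RAW on I1.r2 (WB@8)) EX@9 MEM@10 WB@11
I3 add r3 <- r5,r5: IF@6 ID@9 stall=0 (-) EX@10 MEM@11 WB@12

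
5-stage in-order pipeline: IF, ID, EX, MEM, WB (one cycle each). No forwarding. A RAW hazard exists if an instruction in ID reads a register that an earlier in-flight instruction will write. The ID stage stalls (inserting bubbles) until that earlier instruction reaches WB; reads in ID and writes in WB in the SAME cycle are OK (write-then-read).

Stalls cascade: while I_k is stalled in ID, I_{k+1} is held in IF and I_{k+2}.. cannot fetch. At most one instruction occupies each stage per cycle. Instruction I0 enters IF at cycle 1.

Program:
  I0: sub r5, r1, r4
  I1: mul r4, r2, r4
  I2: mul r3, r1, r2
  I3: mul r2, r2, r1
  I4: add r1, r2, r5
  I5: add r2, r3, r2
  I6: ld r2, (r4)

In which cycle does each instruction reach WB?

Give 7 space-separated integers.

Answer: 5 6 7 8 11 12 13

Derivation:
I0 sub r5 <- r1,r4: IF@1 ID@2 stall=0 (-) EX@3 MEM@4 WB@5
I1 mul r4 <- r2,r4: IF@2 ID@3 stall=0 (-) EX@4 MEM@5 WB@6
I2 mul r3 <- r1,r2: IF@3 ID@4 stall=0 (-) EX@5 MEM@6 WB@7
I3 mul r2 <- r2,r1: IF@4 ID@5 stall=0 (-) EX@6 MEM@7 WB@8
I4 add r1 <- r2,r5: IF@5 ID@6 stall=2 (RAW on I3.r2 (WB@8)) EX@9 MEM@10 WB@11
I5 add r2 <- r3,r2: IF@6 ID@9 stall=0 (-) EX@10 MEM@11 WB@12
I6 ld r2 <- r4: IF@9 ID@10 stall=0 (-) EX@11 MEM@12 WB@13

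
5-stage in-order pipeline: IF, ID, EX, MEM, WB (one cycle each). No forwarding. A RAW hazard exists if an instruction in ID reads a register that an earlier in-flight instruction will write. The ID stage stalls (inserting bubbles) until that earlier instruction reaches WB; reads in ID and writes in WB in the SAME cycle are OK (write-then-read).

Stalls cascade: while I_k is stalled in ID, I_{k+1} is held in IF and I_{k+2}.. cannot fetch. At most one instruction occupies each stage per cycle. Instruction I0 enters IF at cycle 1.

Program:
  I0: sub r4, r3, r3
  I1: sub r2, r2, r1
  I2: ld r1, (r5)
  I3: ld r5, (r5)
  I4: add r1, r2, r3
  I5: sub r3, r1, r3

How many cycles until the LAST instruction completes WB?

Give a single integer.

I0 sub r4 <- r3,r3: IF@1 ID@2 stall=0 (-) EX@3 MEM@4 WB@5
I1 sub r2 <- r2,r1: IF@2 ID@3 stall=0 (-) EX@4 MEM@5 WB@6
I2 ld r1 <- r5: IF@3 ID@4 stall=0 (-) EX@5 MEM@6 WB@7
I3 ld r5 <- r5: IF@4 ID@5 stall=0 (-) EX@6 MEM@7 WB@8
I4 add r1 <- r2,r3: IF@5 ID@6 stall=0 (-) EX@7 MEM@8 WB@9
I5 sub r3 <- r1,r3: IF@6 ID@7 stall=2 (RAW on I4.r1 (WB@9)) EX@10 MEM@11 WB@12

Answer: 12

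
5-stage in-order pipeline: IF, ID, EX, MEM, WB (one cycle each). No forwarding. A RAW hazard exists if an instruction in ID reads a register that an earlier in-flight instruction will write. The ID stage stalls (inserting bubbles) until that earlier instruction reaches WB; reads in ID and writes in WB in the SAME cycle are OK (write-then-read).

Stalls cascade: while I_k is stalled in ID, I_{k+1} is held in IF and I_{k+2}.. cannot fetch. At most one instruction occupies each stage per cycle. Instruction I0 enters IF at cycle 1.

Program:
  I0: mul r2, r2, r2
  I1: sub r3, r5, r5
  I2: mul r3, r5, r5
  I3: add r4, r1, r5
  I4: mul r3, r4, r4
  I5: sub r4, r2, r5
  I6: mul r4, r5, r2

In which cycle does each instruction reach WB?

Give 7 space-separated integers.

Answer: 5 6 7 8 11 12 13

Derivation:
I0 mul r2 <- r2,r2: IF@1 ID@2 stall=0 (-) EX@3 MEM@4 WB@5
I1 sub r3 <- r5,r5: IF@2 ID@3 stall=0 (-) EX@4 MEM@5 WB@6
I2 mul r3 <- r5,r5: IF@3 ID@4 stall=0 (-) EX@5 MEM@6 WB@7
I3 add r4 <- r1,r5: IF@4 ID@5 stall=0 (-) EX@6 MEM@7 WB@8
I4 mul r3 <- r4,r4: IF@5 ID@6 stall=2 (RAW on I3.r4 (WB@8)) EX@9 MEM@10 WB@11
I5 sub r4 <- r2,r5: IF@6 ID@9 stall=0 (-) EX@10 MEM@11 WB@12
I6 mul r4 <- r5,r2: IF@9 ID@10 stall=0 (-) EX@11 MEM@12 WB@13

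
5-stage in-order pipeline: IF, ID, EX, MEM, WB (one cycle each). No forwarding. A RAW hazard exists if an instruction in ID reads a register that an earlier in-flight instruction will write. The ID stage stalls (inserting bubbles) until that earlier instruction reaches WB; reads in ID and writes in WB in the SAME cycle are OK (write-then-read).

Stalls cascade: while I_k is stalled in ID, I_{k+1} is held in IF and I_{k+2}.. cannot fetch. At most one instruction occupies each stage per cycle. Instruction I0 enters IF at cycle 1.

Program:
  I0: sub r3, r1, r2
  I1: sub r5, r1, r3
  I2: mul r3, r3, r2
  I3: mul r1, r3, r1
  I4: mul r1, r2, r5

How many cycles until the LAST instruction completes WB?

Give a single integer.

Answer: 13

Derivation:
I0 sub r3 <- r1,r2: IF@1 ID@2 stall=0 (-) EX@3 MEM@4 WB@5
I1 sub r5 <- r1,r3: IF@2 ID@3 stall=2 (RAW on I0.r3 (WB@5)) EX@6 MEM@7 WB@8
I2 mul r3 <- r3,r2: IF@3 ID@6 stall=0 (-) EX@7 MEM@8 WB@9
I3 mul r1 <- r3,r1: IF@6 ID@7 stall=2 (RAW on I2.r3 (WB@9)) EX@10 MEM@11 WB@12
I4 mul r1 <- r2,r5: IF@7 ID@10 stall=0 (-) EX@11 MEM@12 WB@13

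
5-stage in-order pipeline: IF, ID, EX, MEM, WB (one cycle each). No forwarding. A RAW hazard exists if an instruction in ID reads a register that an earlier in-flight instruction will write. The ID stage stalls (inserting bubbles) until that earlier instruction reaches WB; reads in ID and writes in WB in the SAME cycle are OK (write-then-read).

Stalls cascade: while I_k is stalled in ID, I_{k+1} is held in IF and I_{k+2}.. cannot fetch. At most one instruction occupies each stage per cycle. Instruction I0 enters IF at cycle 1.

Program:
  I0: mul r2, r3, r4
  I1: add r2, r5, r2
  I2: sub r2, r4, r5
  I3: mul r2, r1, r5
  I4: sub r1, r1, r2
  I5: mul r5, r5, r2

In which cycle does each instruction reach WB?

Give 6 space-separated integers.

I0 mul r2 <- r3,r4: IF@1 ID@2 stall=0 (-) EX@3 MEM@4 WB@5
I1 add r2 <- r5,r2: IF@2 ID@3 stall=2 (RAW on I0.r2 (WB@5)) EX@6 MEM@7 WB@8
I2 sub r2 <- r4,r5: IF@3 ID@6 stall=0 (-) EX@7 MEM@8 WB@9
I3 mul r2 <- r1,r5: IF@6 ID@7 stall=0 (-) EX@8 MEM@9 WB@10
I4 sub r1 <- r1,r2: IF@7 ID@8 stall=2 (RAW on I3.r2 (WB@10)) EX@11 MEM@12 WB@13
I5 mul r5 <- r5,r2: IF@8 ID@11 stall=0 (-) EX@12 MEM@13 WB@14

Answer: 5 8 9 10 13 14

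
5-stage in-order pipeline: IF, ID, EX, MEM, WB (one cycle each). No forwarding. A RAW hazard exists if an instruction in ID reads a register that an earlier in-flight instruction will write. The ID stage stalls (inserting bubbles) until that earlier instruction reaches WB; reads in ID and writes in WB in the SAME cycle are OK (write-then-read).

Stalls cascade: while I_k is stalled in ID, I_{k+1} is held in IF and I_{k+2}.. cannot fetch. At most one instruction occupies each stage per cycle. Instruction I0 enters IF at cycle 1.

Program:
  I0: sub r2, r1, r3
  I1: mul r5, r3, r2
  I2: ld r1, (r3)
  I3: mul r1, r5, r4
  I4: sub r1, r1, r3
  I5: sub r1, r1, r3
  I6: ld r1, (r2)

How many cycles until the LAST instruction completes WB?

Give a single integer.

Answer: 18

Derivation:
I0 sub r2 <- r1,r3: IF@1 ID@2 stall=0 (-) EX@3 MEM@4 WB@5
I1 mul r5 <- r3,r2: IF@2 ID@3 stall=2 (RAW on I0.r2 (WB@5)) EX@6 MEM@7 WB@8
I2 ld r1 <- r3: IF@3 ID@6 stall=0 (-) EX@7 MEM@8 WB@9
I3 mul r1 <- r5,r4: IF@6 ID@7 stall=1 (RAW on I1.r5 (WB@8)) EX@9 MEM@10 WB@11
I4 sub r1 <- r1,r3: IF@7 ID@9 stall=2 (RAW on I3.r1 (WB@11)) EX@12 MEM@13 WB@14
I5 sub r1 <- r1,r3: IF@9 ID@12 stall=2 (RAW on I4.r1 (WB@14)) EX@15 MEM@16 WB@17
I6 ld r1 <- r2: IF@12 ID@15 stall=0 (-) EX@16 MEM@17 WB@18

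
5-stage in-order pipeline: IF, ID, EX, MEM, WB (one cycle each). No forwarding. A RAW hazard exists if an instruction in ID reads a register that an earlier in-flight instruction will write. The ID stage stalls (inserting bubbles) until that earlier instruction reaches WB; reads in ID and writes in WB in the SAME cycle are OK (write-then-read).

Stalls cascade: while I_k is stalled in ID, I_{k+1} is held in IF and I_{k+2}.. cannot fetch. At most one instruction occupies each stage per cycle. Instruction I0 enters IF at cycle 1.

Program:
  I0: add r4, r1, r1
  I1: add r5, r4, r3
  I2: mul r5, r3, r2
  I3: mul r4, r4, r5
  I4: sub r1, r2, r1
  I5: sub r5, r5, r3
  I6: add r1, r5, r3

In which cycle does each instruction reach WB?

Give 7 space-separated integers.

I0 add r4 <- r1,r1: IF@1 ID@2 stall=0 (-) EX@3 MEM@4 WB@5
I1 add r5 <- r4,r3: IF@2 ID@3 stall=2 (RAW on I0.r4 (WB@5)) EX@6 MEM@7 WB@8
I2 mul r5 <- r3,r2: IF@3 ID@6 stall=0 (-) EX@7 MEM@8 WB@9
I3 mul r4 <- r4,r5: IF@6 ID@7 stall=2 (RAW on I2.r5 (WB@9)) EX@10 MEM@11 WB@12
I4 sub r1 <- r2,r1: IF@7 ID@10 stall=0 (-) EX@11 MEM@12 WB@13
I5 sub r5 <- r5,r3: IF@10 ID@11 stall=0 (-) EX@12 MEM@13 WB@14
I6 add r1 <- r5,r3: IF@11 ID@12 stall=2 (RAW on I5.r5 (WB@14)) EX@15 MEM@16 WB@17

Answer: 5 8 9 12 13 14 17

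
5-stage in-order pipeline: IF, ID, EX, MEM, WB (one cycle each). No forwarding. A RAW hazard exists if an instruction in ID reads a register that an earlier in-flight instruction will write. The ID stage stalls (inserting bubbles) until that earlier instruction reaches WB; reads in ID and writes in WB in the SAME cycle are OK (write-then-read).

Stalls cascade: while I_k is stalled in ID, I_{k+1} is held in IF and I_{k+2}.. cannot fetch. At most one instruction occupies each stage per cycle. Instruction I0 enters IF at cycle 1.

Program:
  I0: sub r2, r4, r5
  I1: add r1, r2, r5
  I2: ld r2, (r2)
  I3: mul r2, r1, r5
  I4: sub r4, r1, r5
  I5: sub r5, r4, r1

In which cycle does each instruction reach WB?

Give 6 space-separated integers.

I0 sub r2 <- r4,r5: IF@1 ID@2 stall=0 (-) EX@3 MEM@4 WB@5
I1 add r1 <- r2,r5: IF@2 ID@3 stall=2 (RAW on I0.r2 (WB@5)) EX@6 MEM@7 WB@8
I2 ld r2 <- r2: IF@3 ID@6 stall=0 (-) EX@7 MEM@8 WB@9
I3 mul r2 <- r1,r5: IF@6 ID@7 stall=1 (RAW on I1.r1 (WB@8)) EX@9 MEM@10 WB@11
I4 sub r4 <- r1,r5: IF@7 ID@9 stall=0 (-) EX@10 MEM@11 WB@12
I5 sub r5 <- r4,r1: IF@9 ID@10 stall=2 (RAW on I4.r4 (WB@12)) EX@13 MEM@14 WB@15

Answer: 5 8 9 11 12 15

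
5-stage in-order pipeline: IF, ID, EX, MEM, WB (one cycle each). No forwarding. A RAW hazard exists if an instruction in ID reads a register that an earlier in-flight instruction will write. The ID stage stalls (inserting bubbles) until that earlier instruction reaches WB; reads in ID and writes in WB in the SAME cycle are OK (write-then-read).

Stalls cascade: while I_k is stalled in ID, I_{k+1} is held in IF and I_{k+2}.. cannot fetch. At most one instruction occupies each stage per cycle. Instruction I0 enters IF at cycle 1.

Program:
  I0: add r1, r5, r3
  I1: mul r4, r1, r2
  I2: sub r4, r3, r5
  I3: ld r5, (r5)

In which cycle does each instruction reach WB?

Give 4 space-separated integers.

I0 add r1 <- r5,r3: IF@1 ID@2 stall=0 (-) EX@3 MEM@4 WB@5
I1 mul r4 <- r1,r2: IF@2 ID@3 stall=2 (RAW on I0.r1 (WB@5)) EX@6 MEM@7 WB@8
I2 sub r4 <- r3,r5: IF@3 ID@6 stall=0 (-) EX@7 MEM@8 WB@9
I3 ld r5 <- r5: IF@6 ID@7 stall=0 (-) EX@8 MEM@9 WB@10

Answer: 5 8 9 10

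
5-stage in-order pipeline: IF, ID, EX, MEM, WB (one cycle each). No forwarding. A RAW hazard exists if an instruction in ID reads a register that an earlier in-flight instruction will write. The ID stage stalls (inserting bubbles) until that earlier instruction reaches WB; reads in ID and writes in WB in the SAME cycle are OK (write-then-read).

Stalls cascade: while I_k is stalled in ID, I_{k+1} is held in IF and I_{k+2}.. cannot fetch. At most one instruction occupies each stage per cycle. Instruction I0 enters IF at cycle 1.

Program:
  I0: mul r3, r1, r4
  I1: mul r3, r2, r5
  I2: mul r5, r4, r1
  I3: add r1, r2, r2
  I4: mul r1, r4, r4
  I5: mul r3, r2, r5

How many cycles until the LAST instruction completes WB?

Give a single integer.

Answer: 10

Derivation:
I0 mul r3 <- r1,r4: IF@1 ID@2 stall=0 (-) EX@3 MEM@4 WB@5
I1 mul r3 <- r2,r5: IF@2 ID@3 stall=0 (-) EX@4 MEM@5 WB@6
I2 mul r5 <- r4,r1: IF@3 ID@4 stall=0 (-) EX@5 MEM@6 WB@7
I3 add r1 <- r2,r2: IF@4 ID@5 stall=0 (-) EX@6 MEM@7 WB@8
I4 mul r1 <- r4,r4: IF@5 ID@6 stall=0 (-) EX@7 MEM@8 WB@9
I5 mul r3 <- r2,r5: IF@6 ID@7 stall=0 (-) EX@8 MEM@9 WB@10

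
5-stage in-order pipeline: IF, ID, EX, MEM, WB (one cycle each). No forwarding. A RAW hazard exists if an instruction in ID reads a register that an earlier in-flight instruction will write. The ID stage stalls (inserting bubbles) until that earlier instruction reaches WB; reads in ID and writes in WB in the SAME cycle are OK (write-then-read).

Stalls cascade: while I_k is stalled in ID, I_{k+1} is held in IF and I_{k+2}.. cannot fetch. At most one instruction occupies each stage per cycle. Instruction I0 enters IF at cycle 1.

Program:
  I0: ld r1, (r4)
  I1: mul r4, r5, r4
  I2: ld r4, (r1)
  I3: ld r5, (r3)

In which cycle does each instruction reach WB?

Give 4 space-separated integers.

I0 ld r1 <- r4: IF@1 ID@2 stall=0 (-) EX@3 MEM@4 WB@5
I1 mul r4 <- r5,r4: IF@2 ID@3 stall=0 (-) EX@4 MEM@5 WB@6
I2 ld r4 <- r1: IF@3 ID@4 stall=1 (RAW on I0.r1 (WB@5)) EX@6 MEM@7 WB@8
I3 ld r5 <- r3: IF@4 ID@6 stall=0 (-) EX@7 MEM@8 WB@9

Answer: 5 6 8 9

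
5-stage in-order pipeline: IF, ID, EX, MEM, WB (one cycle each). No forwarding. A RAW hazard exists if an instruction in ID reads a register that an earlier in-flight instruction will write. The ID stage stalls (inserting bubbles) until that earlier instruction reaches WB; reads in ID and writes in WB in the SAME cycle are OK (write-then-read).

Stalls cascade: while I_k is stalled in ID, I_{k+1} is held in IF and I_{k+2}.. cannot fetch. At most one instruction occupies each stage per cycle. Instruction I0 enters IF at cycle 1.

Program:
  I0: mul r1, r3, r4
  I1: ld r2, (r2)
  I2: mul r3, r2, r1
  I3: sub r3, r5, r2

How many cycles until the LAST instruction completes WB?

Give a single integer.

I0 mul r1 <- r3,r4: IF@1 ID@2 stall=0 (-) EX@3 MEM@4 WB@5
I1 ld r2 <- r2: IF@2 ID@3 stall=0 (-) EX@4 MEM@5 WB@6
I2 mul r3 <- r2,r1: IF@3 ID@4 stall=2 (RAW on I1.r2 (WB@6)) EX@7 MEM@8 WB@9
I3 sub r3 <- r5,r2: IF@4 ID@7 stall=0 (-) EX@8 MEM@9 WB@10

Answer: 10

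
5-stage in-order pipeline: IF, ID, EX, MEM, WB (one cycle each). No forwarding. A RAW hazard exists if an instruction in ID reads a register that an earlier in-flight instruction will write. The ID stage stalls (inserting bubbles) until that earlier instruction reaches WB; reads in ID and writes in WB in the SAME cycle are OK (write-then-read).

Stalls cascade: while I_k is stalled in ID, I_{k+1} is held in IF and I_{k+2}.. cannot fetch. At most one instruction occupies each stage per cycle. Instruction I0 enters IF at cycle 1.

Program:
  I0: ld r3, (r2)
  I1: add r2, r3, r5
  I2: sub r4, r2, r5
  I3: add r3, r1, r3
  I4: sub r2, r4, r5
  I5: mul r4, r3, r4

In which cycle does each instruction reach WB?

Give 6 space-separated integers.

Answer: 5 8 11 12 14 15

Derivation:
I0 ld r3 <- r2: IF@1 ID@2 stall=0 (-) EX@3 MEM@4 WB@5
I1 add r2 <- r3,r5: IF@2 ID@3 stall=2 (RAW on I0.r3 (WB@5)) EX@6 MEM@7 WB@8
I2 sub r4 <- r2,r5: IF@3 ID@6 stall=2 (RAW on I1.r2 (WB@8)) EX@9 MEM@10 WB@11
I3 add r3 <- r1,r3: IF@6 ID@9 stall=0 (-) EX@10 MEM@11 WB@12
I4 sub r2 <- r4,r5: IF@9 ID@10 stall=1 (RAW on I2.r4 (WB@11)) EX@12 MEM@13 WB@14
I5 mul r4 <- r3,r4: IF@10 ID@12 stall=0 (-) EX@13 MEM@14 WB@15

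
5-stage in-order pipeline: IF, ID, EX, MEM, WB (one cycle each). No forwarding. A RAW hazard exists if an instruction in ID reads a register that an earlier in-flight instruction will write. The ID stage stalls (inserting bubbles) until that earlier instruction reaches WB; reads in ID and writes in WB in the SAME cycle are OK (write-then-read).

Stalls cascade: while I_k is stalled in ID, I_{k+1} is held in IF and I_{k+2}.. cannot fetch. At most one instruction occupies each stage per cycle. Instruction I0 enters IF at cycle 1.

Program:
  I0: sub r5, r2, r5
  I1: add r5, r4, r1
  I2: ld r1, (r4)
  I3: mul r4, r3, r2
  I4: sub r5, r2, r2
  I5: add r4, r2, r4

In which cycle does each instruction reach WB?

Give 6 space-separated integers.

Answer: 5 6 7 8 9 11

Derivation:
I0 sub r5 <- r2,r5: IF@1 ID@2 stall=0 (-) EX@3 MEM@4 WB@5
I1 add r5 <- r4,r1: IF@2 ID@3 stall=0 (-) EX@4 MEM@5 WB@6
I2 ld r1 <- r4: IF@3 ID@4 stall=0 (-) EX@5 MEM@6 WB@7
I3 mul r4 <- r3,r2: IF@4 ID@5 stall=0 (-) EX@6 MEM@7 WB@8
I4 sub r5 <- r2,r2: IF@5 ID@6 stall=0 (-) EX@7 MEM@8 WB@9
I5 add r4 <- r2,r4: IF@6 ID@7 stall=1 (RAW on I3.r4 (WB@8)) EX@9 MEM@10 WB@11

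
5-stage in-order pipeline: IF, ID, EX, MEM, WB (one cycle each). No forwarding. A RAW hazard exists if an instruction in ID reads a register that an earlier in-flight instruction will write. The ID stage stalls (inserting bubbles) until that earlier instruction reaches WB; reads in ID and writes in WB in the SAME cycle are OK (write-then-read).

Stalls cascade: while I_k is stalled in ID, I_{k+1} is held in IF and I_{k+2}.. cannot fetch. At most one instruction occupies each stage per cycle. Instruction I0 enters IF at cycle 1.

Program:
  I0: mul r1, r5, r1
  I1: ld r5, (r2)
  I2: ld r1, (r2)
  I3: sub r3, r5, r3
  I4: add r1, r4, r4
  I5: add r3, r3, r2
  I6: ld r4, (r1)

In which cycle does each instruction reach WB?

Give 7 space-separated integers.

I0 mul r1 <- r5,r1: IF@1 ID@2 stall=0 (-) EX@3 MEM@4 WB@5
I1 ld r5 <- r2: IF@2 ID@3 stall=0 (-) EX@4 MEM@5 WB@6
I2 ld r1 <- r2: IF@3 ID@4 stall=0 (-) EX@5 MEM@6 WB@7
I3 sub r3 <- r5,r3: IF@4 ID@5 stall=1 (RAW on I1.r5 (WB@6)) EX@7 MEM@8 WB@9
I4 add r1 <- r4,r4: IF@5 ID@7 stall=0 (-) EX@8 MEM@9 WB@10
I5 add r3 <- r3,r2: IF@7 ID@8 stall=1 (RAW on I3.r3 (WB@9)) EX@10 MEM@11 WB@12
I6 ld r4 <- r1: IF@8 ID@10 stall=0 (-) EX@11 MEM@12 WB@13

Answer: 5 6 7 9 10 12 13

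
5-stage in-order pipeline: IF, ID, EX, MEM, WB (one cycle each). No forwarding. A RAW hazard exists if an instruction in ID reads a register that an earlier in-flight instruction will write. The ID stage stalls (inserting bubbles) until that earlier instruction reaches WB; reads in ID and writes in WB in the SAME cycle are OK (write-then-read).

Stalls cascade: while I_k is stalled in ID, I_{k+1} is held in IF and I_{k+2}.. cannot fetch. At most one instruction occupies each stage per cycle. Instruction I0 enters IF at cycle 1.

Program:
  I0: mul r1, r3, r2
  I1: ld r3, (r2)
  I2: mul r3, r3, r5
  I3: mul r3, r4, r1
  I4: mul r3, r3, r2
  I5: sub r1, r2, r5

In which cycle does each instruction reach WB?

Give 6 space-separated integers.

I0 mul r1 <- r3,r2: IF@1 ID@2 stall=0 (-) EX@3 MEM@4 WB@5
I1 ld r3 <- r2: IF@2 ID@3 stall=0 (-) EX@4 MEM@5 WB@6
I2 mul r3 <- r3,r5: IF@3 ID@4 stall=2 (RAW on I1.r3 (WB@6)) EX@7 MEM@8 WB@9
I3 mul r3 <- r4,r1: IF@4 ID@7 stall=0 (-) EX@8 MEM@9 WB@10
I4 mul r3 <- r3,r2: IF@7 ID@8 stall=2 (RAW on I3.r3 (WB@10)) EX@11 MEM@12 WB@13
I5 sub r1 <- r2,r5: IF@8 ID@11 stall=0 (-) EX@12 MEM@13 WB@14

Answer: 5 6 9 10 13 14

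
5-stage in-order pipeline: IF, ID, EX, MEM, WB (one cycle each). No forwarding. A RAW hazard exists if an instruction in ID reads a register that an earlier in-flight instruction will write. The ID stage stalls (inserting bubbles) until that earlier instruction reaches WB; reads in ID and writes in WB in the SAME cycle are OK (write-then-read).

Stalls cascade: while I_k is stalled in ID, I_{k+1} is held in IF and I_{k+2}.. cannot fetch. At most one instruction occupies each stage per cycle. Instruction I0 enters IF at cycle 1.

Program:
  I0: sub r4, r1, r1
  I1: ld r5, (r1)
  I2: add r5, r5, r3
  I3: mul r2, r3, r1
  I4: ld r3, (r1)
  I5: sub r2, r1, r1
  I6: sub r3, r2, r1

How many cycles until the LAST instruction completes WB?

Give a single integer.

I0 sub r4 <- r1,r1: IF@1 ID@2 stall=0 (-) EX@3 MEM@4 WB@5
I1 ld r5 <- r1: IF@2 ID@3 stall=0 (-) EX@4 MEM@5 WB@6
I2 add r5 <- r5,r3: IF@3 ID@4 stall=2 (RAW on I1.r5 (WB@6)) EX@7 MEM@8 WB@9
I3 mul r2 <- r3,r1: IF@4 ID@7 stall=0 (-) EX@8 MEM@9 WB@10
I4 ld r3 <- r1: IF@7 ID@8 stall=0 (-) EX@9 MEM@10 WB@11
I5 sub r2 <- r1,r1: IF@8 ID@9 stall=0 (-) EX@10 MEM@11 WB@12
I6 sub r3 <- r2,r1: IF@9 ID@10 stall=2 (RAW on I5.r2 (WB@12)) EX@13 MEM@14 WB@15

Answer: 15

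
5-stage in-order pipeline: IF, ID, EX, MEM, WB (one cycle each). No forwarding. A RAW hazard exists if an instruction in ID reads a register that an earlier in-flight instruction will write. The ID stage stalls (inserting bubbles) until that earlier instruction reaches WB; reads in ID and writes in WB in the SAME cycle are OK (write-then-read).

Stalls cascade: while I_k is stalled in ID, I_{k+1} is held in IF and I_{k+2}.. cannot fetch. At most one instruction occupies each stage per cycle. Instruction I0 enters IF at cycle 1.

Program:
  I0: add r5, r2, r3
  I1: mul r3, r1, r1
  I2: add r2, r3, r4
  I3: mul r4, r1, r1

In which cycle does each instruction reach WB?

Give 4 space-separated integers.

I0 add r5 <- r2,r3: IF@1 ID@2 stall=0 (-) EX@3 MEM@4 WB@5
I1 mul r3 <- r1,r1: IF@2 ID@3 stall=0 (-) EX@4 MEM@5 WB@6
I2 add r2 <- r3,r4: IF@3 ID@4 stall=2 (RAW on I1.r3 (WB@6)) EX@7 MEM@8 WB@9
I3 mul r4 <- r1,r1: IF@4 ID@7 stall=0 (-) EX@8 MEM@9 WB@10

Answer: 5 6 9 10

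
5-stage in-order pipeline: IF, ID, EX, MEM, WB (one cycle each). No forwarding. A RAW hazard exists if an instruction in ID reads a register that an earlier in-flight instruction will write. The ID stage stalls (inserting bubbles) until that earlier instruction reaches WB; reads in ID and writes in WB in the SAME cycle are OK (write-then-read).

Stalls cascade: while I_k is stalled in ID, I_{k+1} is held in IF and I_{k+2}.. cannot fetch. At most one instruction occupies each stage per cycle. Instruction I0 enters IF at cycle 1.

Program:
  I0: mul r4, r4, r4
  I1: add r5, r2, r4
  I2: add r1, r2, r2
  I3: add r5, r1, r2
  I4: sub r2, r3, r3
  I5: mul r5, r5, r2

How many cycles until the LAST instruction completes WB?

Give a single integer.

Answer: 16

Derivation:
I0 mul r4 <- r4,r4: IF@1 ID@2 stall=0 (-) EX@3 MEM@4 WB@5
I1 add r5 <- r2,r4: IF@2 ID@3 stall=2 (RAW on I0.r4 (WB@5)) EX@6 MEM@7 WB@8
I2 add r1 <- r2,r2: IF@3 ID@6 stall=0 (-) EX@7 MEM@8 WB@9
I3 add r5 <- r1,r2: IF@6 ID@7 stall=2 (RAW on I2.r1 (WB@9)) EX@10 MEM@11 WB@12
I4 sub r2 <- r3,r3: IF@7 ID@10 stall=0 (-) EX@11 MEM@12 WB@13
I5 mul r5 <- r5,r2: IF@10 ID@11 stall=2 (RAW on I4.r2 (WB@13)) EX@14 MEM@15 WB@16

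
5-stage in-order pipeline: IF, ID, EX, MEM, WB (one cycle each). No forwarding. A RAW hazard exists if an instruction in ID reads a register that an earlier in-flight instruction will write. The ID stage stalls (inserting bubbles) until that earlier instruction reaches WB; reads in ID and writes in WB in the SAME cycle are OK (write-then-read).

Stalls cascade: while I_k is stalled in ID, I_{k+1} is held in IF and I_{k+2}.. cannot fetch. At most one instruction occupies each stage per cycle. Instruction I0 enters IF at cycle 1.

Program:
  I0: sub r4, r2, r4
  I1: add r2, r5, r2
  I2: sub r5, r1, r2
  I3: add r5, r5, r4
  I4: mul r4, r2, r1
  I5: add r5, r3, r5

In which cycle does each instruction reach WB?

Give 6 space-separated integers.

Answer: 5 6 9 12 13 15

Derivation:
I0 sub r4 <- r2,r4: IF@1 ID@2 stall=0 (-) EX@3 MEM@4 WB@5
I1 add r2 <- r5,r2: IF@2 ID@3 stall=0 (-) EX@4 MEM@5 WB@6
I2 sub r5 <- r1,r2: IF@3 ID@4 stall=2 (RAW on I1.r2 (WB@6)) EX@7 MEM@8 WB@9
I3 add r5 <- r5,r4: IF@4 ID@7 stall=2 (RAW on I2.r5 (WB@9)) EX@10 MEM@11 WB@12
I4 mul r4 <- r2,r1: IF@7 ID@10 stall=0 (-) EX@11 MEM@12 WB@13
I5 add r5 <- r3,r5: IF@10 ID@11 stall=1 (RAW on I3.r5 (WB@12)) EX@13 MEM@14 WB@15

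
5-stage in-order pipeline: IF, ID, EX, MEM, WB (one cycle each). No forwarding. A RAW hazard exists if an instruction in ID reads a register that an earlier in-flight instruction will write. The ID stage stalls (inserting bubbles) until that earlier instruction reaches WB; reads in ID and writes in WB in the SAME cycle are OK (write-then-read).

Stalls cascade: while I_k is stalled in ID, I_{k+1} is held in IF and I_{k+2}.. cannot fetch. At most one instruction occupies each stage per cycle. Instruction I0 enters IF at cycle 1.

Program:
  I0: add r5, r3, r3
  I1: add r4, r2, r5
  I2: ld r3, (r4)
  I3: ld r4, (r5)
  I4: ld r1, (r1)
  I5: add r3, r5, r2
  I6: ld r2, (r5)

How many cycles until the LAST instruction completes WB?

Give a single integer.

Answer: 15

Derivation:
I0 add r5 <- r3,r3: IF@1 ID@2 stall=0 (-) EX@3 MEM@4 WB@5
I1 add r4 <- r2,r5: IF@2 ID@3 stall=2 (RAW on I0.r5 (WB@5)) EX@6 MEM@7 WB@8
I2 ld r3 <- r4: IF@3 ID@6 stall=2 (RAW on I1.r4 (WB@8)) EX@9 MEM@10 WB@11
I3 ld r4 <- r5: IF@6 ID@9 stall=0 (-) EX@10 MEM@11 WB@12
I4 ld r1 <- r1: IF@9 ID@10 stall=0 (-) EX@11 MEM@12 WB@13
I5 add r3 <- r5,r2: IF@10 ID@11 stall=0 (-) EX@12 MEM@13 WB@14
I6 ld r2 <- r5: IF@11 ID@12 stall=0 (-) EX@13 MEM@14 WB@15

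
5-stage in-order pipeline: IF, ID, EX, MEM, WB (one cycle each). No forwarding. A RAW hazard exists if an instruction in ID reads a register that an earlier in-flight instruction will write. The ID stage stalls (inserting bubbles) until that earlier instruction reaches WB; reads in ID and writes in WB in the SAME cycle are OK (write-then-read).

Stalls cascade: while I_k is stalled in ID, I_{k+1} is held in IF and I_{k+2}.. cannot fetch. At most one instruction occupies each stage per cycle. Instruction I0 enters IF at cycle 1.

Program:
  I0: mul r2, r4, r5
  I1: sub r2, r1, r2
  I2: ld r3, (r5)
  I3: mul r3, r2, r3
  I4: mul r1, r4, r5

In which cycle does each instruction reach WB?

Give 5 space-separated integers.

I0 mul r2 <- r4,r5: IF@1 ID@2 stall=0 (-) EX@3 MEM@4 WB@5
I1 sub r2 <- r1,r2: IF@2 ID@3 stall=2 (RAW on I0.r2 (WB@5)) EX@6 MEM@7 WB@8
I2 ld r3 <- r5: IF@3 ID@6 stall=0 (-) EX@7 MEM@8 WB@9
I3 mul r3 <- r2,r3: IF@6 ID@7 stall=2 (RAW on I2.r3 (WB@9)) EX@10 MEM@11 WB@12
I4 mul r1 <- r4,r5: IF@7 ID@10 stall=0 (-) EX@11 MEM@12 WB@13

Answer: 5 8 9 12 13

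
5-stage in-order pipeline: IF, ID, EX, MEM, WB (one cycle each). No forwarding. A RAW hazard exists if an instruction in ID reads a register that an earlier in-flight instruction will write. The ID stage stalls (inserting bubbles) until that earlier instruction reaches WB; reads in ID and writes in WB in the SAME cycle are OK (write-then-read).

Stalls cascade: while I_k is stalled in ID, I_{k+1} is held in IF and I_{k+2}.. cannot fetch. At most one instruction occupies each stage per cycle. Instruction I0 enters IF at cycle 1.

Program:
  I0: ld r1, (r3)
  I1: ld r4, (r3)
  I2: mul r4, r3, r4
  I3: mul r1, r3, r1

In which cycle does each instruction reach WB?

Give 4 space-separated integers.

Answer: 5 6 9 10

Derivation:
I0 ld r1 <- r3: IF@1 ID@2 stall=0 (-) EX@3 MEM@4 WB@5
I1 ld r4 <- r3: IF@2 ID@3 stall=0 (-) EX@4 MEM@5 WB@6
I2 mul r4 <- r3,r4: IF@3 ID@4 stall=2 (RAW on I1.r4 (WB@6)) EX@7 MEM@8 WB@9
I3 mul r1 <- r3,r1: IF@4 ID@7 stall=0 (-) EX@8 MEM@9 WB@10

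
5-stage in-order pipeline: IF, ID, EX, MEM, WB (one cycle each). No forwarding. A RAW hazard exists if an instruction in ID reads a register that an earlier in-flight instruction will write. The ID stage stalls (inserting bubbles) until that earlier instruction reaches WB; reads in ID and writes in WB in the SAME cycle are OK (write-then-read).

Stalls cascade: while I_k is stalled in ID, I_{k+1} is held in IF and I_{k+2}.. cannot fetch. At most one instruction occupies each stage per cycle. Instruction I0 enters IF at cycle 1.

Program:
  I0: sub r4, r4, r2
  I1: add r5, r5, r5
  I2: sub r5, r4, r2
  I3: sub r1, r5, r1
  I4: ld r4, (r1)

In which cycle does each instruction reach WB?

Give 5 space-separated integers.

I0 sub r4 <- r4,r2: IF@1 ID@2 stall=0 (-) EX@3 MEM@4 WB@5
I1 add r5 <- r5,r5: IF@2 ID@3 stall=0 (-) EX@4 MEM@5 WB@6
I2 sub r5 <- r4,r2: IF@3 ID@4 stall=1 (RAW on I0.r4 (WB@5)) EX@6 MEM@7 WB@8
I3 sub r1 <- r5,r1: IF@4 ID@6 stall=2 (RAW on I2.r5 (WB@8)) EX@9 MEM@10 WB@11
I4 ld r4 <- r1: IF@6 ID@9 stall=2 (RAW on I3.r1 (WB@11)) EX@12 MEM@13 WB@14

Answer: 5 6 8 11 14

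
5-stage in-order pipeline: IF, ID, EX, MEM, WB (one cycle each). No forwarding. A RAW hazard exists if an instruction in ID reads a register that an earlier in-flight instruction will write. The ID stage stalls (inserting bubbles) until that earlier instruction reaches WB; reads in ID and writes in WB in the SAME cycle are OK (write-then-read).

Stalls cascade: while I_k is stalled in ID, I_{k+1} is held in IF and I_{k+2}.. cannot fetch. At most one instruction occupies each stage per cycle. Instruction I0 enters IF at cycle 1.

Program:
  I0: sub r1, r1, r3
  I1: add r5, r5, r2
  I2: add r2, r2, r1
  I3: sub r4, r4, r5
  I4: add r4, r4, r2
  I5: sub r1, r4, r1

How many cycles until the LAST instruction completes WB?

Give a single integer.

Answer: 15

Derivation:
I0 sub r1 <- r1,r3: IF@1 ID@2 stall=0 (-) EX@3 MEM@4 WB@5
I1 add r5 <- r5,r2: IF@2 ID@3 stall=0 (-) EX@4 MEM@5 WB@6
I2 add r2 <- r2,r1: IF@3 ID@4 stall=1 (RAW on I0.r1 (WB@5)) EX@6 MEM@7 WB@8
I3 sub r4 <- r4,r5: IF@4 ID@6 stall=0 (-) EX@7 MEM@8 WB@9
I4 add r4 <- r4,r2: IF@6 ID@7 stall=2 (RAW on I3.r4 (WB@9)) EX@10 MEM@11 WB@12
I5 sub r1 <- r4,r1: IF@7 ID@10 stall=2 (RAW on I4.r4 (WB@12)) EX@13 MEM@14 WB@15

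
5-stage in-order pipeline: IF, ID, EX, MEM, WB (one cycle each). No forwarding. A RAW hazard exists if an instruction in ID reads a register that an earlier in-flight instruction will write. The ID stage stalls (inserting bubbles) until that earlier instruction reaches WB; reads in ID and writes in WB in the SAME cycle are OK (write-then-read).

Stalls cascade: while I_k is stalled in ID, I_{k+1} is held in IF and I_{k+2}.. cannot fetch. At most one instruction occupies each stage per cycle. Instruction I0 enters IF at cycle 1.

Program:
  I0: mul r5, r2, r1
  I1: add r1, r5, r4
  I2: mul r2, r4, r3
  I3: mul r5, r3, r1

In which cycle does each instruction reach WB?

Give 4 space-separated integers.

I0 mul r5 <- r2,r1: IF@1 ID@2 stall=0 (-) EX@3 MEM@4 WB@5
I1 add r1 <- r5,r4: IF@2 ID@3 stall=2 (RAW on I0.r5 (WB@5)) EX@6 MEM@7 WB@8
I2 mul r2 <- r4,r3: IF@3 ID@6 stall=0 (-) EX@7 MEM@8 WB@9
I3 mul r5 <- r3,r1: IF@6 ID@7 stall=1 (RAW on I1.r1 (WB@8)) EX@9 MEM@10 WB@11

Answer: 5 8 9 11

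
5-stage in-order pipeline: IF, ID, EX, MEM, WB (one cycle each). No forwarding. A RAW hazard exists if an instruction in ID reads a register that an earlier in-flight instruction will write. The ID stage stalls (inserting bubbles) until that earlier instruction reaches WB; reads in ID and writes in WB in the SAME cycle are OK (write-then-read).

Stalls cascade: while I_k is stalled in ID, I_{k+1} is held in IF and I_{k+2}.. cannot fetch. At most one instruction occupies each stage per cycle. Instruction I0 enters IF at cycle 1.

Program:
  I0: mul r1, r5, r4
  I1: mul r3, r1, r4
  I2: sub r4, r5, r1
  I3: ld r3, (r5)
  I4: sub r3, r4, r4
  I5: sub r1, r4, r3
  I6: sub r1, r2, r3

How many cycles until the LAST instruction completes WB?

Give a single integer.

I0 mul r1 <- r5,r4: IF@1 ID@2 stall=0 (-) EX@3 MEM@4 WB@5
I1 mul r3 <- r1,r4: IF@2 ID@3 stall=2 (RAW on I0.r1 (WB@5)) EX@6 MEM@7 WB@8
I2 sub r4 <- r5,r1: IF@3 ID@6 stall=0 (-) EX@7 MEM@8 WB@9
I3 ld r3 <- r5: IF@6 ID@7 stall=0 (-) EX@8 MEM@9 WB@10
I4 sub r3 <- r4,r4: IF@7 ID@8 stall=1 (RAW on I2.r4 (WB@9)) EX@10 MEM@11 WB@12
I5 sub r1 <- r4,r3: IF@8 ID@10 stall=2 (RAW on I4.r3 (WB@12)) EX@13 MEM@14 WB@15
I6 sub r1 <- r2,r3: IF@10 ID@13 stall=0 (-) EX@14 MEM@15 WB@16

Answer: 16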